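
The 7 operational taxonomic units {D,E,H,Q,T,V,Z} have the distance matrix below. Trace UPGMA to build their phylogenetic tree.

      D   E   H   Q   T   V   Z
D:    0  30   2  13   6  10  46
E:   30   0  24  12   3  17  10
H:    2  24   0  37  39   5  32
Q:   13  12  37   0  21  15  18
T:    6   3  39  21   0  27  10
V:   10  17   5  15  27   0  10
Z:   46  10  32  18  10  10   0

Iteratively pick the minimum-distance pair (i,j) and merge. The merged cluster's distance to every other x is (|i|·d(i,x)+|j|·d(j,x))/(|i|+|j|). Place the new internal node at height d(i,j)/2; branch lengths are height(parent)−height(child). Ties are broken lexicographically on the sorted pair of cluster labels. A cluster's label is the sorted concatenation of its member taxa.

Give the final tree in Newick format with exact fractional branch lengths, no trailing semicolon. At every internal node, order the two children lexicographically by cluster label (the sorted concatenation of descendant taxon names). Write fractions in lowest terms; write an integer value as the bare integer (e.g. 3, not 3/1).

(((D:1,H:1):11/4,V:15/4):103/12,(((E:3/2,T:3/2):7/2,Z:5):7/2,Q:17/2):23/6)

step 1: merge (D,H) at d=2; branch lengths D→1, H→1; new cluster DH
  updated: d(DH,E)=27, d(DH,Q)=25, d(DH,T)=45/2, d(DH,V)=15/2, d(DH,Z)=39
step 2: merge (E,T) at d=3; branch lengths E→3/2, T→3/2; new cluster ET
  updated: d(DH,ET)=99/4, d(ET,Q)=33/2, d(ET,V)=22, d(ET,Z)=10
step 3: merge (DH,V) at d=15/2; branch lengths DH→11/4, V→15/4; new cluster DHV
  updated: d(DHV,ET)=143/6, d(DHV,Q)=65/3, d(DHV,Z)=88/3
step 4: merge (ET,Z) at d=10; branch lengths ET→7/2, Z→5; new cluster ETZ
  updated: d(DHV,ETZ)=77/3, d(ETZ,Q)=17
step 5: merge (ETZ,Q) at d=17; branch lengths ETZ→7/2, Q→17/2; new cluster EQTZ
  updated: d(DHV,EQTZ)=74/3
step 6: merge (DHV,EQTZ) at d=74/3; branch lengths DHV→103/12, EQTZ→23/6; new cluster DEHQTVZ
final tree: (((D:1,H:1):11/4,V:15/4):103/12,(((E:3/2,T:3/2):7/2,Z:5):7/2,Q:17/2):23/6)
total length: 533/12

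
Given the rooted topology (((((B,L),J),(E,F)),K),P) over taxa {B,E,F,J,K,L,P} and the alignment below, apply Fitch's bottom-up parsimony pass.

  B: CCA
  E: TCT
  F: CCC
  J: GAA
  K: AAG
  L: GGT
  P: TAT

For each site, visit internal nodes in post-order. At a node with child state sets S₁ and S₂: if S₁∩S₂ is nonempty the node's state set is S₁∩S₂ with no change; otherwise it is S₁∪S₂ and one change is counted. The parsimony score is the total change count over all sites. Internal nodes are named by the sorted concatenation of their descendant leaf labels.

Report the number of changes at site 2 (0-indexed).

4

[col 0] BL: children B:{C}, L:{G} ∪→ {C,G}; cost 1
[col 0] BJL: children BL:{C,G}, J:{G} ∩→ {G}; cost 0
[col 0] EF: children E:{T}, F:{C} ∪→ {C,T}; cost 1
[col 0] BEFJL: children BJL:{G}, EF:{C,T} ∪→ {C,G,T}; cost 1
[col 0] BEFJKL: children BEFJL:{C,G,T}, K:{A} ∪→ {A,C,G,T}; cost 1
[col 0] BEFJKLP: children BEFJKL:{A,C,G,T}, P:{T} ∩→ {T}; cost 0
[col 1] BL: children B:{C}, L:{G} ∪→ {C,G}; cost 1
[col 1] BJL: children BL:{C,G}, J:{A} ∪→ {A,C,G}; cost 1
[col 1] EF: children E:{C}, F:{C} ∩→ {C}; cost 0
[col 1] BEFJL: children BJL:{A,C,G}, EF:{C} ∩→ {C}; cost 0
[col 1] BEFJKL: children BEFJL:{C}, K:{A} ∪→ {A,C}; cost 1
[col 1] BEFJKLP: children BEFJKL:{A,C}, P:{A} ∩→ {A}; cost 0
[col 2] BL: children B:{A}, L:{T} ∪→ {A,T}; cost 1
[col 2] BJL: children BL:{A,T}, J:{A} ∩→ {A}; cost 0
[col 2] EF: children E:{T}, F:{C} ∪→ {C,T}; cost 1
[col 2] BEFJL: children BJL:{A}, EF:{C,T} ∪→ {A,C,T}; cost 1
[col 2] BEFJKL: children BEFJL:{A,C,T}, K:{G} ∪→ {A,C,G,T}; cost 1
[col 2] BEFJKLP: children BEFJKL:{A,C,G,T}, P:{T} ∩→ {T}; cost 0
per-site changes: [4, 3, 4]; total = 11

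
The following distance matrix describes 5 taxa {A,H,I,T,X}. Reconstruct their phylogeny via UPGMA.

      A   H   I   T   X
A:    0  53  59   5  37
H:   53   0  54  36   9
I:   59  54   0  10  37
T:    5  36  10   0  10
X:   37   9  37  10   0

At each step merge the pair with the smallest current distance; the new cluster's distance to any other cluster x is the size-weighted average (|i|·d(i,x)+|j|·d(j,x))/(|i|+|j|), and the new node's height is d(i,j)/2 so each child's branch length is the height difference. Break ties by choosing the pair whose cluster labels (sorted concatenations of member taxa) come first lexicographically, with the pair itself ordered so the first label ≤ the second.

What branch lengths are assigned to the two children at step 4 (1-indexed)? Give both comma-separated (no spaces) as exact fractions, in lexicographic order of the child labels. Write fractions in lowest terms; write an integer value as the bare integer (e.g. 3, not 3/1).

3,20

iteration 1: select A,T (d=5); attach at lengths (5/2, 5/2); label the merged cluster AT
  updated: d(AT,H)=89/2, d(AT,I)=69/2, d(AT,X)=47/2
iteration 2: select H,X (d=9); attach at lengths (9/2, 9/2); label the merged cluster HX
  updated: d(AT,HX)=34, d(HX,I)=91/2
iteration 3: select AT,HX (d=34); attach at lengths (29/2, 25/2); label the merged cluster AHTX
  updated: d(AHTX,I)=40
iteration 4: select AHTX,I (d=40); attach at lengths (3, 20); label the merged cluster AHITX
final tree: (((A:5/2,T:5/2):29/2,(H:9/2,X:9/2):25/2):3,I:20)
total length: 64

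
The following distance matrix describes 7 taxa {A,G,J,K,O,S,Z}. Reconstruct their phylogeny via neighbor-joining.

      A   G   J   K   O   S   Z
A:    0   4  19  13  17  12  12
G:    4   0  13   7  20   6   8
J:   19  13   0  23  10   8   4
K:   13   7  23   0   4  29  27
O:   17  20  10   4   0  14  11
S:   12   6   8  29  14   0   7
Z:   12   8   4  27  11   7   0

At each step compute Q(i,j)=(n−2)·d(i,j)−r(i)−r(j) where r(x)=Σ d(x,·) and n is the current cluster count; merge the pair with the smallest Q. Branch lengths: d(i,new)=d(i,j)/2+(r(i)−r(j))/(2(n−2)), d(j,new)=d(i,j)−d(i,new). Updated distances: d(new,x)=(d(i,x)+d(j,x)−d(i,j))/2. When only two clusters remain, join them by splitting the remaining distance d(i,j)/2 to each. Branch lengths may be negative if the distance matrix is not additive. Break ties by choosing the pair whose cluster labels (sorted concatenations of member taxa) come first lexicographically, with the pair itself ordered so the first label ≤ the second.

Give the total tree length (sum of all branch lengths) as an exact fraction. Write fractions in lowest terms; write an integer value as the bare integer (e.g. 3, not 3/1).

iteration 1: select K,O (d=4, Q=-159); attach at lengths (47/10, -7/10); label the merged cluster KO
  updated: d(A,KO)=13, d(G,KO)=23/2, d(J,KO)=29/2, d(KO,S)=39/2, d(KO,Z)=17
iteration 2: select J,Z (d=4, Q=-181/2); attach at lengths (53/16, 11/16); label the merged cluster JZ
  updated: d(A,JZ)=27/2, d(G,JZ)=17/2, d(JZ,KO)=55/4, d(JZ,S)=11/2
iteration 3: select JZ,S (d=11/2, Q=-271/4); attach at lengths (59/24, 73/24); label the merged cluster JSZ
  updated: d(A,JSZ)=10, d(G,JSZ)=9/2, d(JSZ,KO)=111/8
iteration 4: select A,KO (d=13, Q=-315/8); attach at lengths (117/32, 299/32); label the merged cluster AKO
  updated: d(AKO,G)=5/4, d(AKO,JSZ)=87/16
iteration 5: select AKO,G (d=5/4, Q=-179/16); attach at lengths (35/32, 5/32); label the merged cluster AGKO
  updated: d(AGKO,JSZ)=139/32
iteration 6: select AGKO,JSZ (d=139/32); attach at lengths (139/64, 139/64); label the merged cluster AGJKOSZ
final tree: (((A:117/32,(K:47/10,O:-7/10):299/32):35/32,G:5/32):139/64,((J:53/16,Z:11/16):59/24,S:73/24):139/64)
total length: 1027/32

1027/32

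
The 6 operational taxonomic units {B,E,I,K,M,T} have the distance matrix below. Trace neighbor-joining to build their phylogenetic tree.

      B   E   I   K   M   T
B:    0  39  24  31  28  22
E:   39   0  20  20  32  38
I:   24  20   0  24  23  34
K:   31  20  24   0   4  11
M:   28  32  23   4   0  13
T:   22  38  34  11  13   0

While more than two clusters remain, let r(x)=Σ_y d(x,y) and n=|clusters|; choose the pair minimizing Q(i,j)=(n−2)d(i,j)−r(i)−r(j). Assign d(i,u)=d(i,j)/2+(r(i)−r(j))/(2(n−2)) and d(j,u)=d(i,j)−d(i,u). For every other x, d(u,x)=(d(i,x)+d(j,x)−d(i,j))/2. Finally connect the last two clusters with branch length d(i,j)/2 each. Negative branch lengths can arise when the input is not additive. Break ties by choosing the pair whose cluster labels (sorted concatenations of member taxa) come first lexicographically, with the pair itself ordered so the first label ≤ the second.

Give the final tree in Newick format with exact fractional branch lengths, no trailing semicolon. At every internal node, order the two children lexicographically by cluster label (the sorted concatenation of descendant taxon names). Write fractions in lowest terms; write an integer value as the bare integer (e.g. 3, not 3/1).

1. join E+I (d=20, Q=-194) ⇒ EI; edges |E|=13, |I|=7
  updated: d(B,EI)=43/2, d(EI,K)=12, d(EI,M)=35/2, d(EI,T)=26
2. join B+EI (d=43/2, Q=-115) ⇒ BEI; edges |B|=15, |EI|=13/2
  updated: d(BEI,K)=43/4, d(BEI,M)=12, d(BEI,T)=53/4
3. join BEI+T (d=53/4, Q=-187/4) ⇒ BEIT; edges |BEI|=101/16, |T|=111/16
  updated: d(BEIT,K)=17/4, d(BEIT,M)=47/8
4. join BEIT+K (d=17/4, Q=-113/8) ⇒ BEIKT; edges |BEIT|=49/16, |K|=19/16
  updated: d(BEIKT,M)=45/16
5. join BEIKT+M (d=45/16) ⇒ BEIKMT; edges |BEIKT|=45/32, |M|=45/32
final tree: ((((B:15,(E:13,I:7):13/2):101/16,T:111/16):49/16,K:19/16):45/32,M:45/32)
total length: 989/16

((((B:15,(E:13,I:7):13/2):101/16,T:111/16):49/16,K:19/16):45/32,M:45/32)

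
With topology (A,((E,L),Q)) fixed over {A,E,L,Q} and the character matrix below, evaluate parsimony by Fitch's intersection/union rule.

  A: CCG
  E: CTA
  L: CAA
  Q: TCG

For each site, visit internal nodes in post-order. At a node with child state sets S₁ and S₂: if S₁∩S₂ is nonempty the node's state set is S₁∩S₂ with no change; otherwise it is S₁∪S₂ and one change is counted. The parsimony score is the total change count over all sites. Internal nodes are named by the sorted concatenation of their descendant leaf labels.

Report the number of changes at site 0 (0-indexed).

1

EL@0: {C} ∩ {C} = {C} (intersection, +0)
ELQ@0: {C} ∪ {T} = {C,T} (union, +1)
AELQ@0: {C} ∩ {C,T} = {C} (intersection, +0)
EL@1: {T} ∪ {A} = {A,T} (union, +1)
ELQ@1: {A,T} ∪ {C} = {A,C,T} (union, +1)
AELQ@1: {C} ∩ {A,C,T} = {C} (intersection, +0)
EL@2: {A} ∩ {A} = {A} (intersection, +0)
ELQ@2: {A} ∪ {G} = {A,G} (union, +1)
AELQ@2: {G} ∩ {A,G} = {G} (intersection, +0)
per-site changes: [1, 2, 1]; total = 4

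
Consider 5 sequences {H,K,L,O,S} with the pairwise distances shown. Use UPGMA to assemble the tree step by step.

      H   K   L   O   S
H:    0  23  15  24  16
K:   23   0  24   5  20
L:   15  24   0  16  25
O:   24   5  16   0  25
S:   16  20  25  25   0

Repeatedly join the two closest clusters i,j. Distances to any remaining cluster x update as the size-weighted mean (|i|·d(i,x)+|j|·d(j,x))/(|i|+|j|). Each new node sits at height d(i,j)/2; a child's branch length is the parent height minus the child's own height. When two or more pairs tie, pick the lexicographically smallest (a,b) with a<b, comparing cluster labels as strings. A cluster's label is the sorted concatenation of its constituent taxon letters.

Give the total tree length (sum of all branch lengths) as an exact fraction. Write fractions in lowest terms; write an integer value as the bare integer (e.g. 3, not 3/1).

iteration 1: select K,O (d=5); attach at lengths (5/2, 5/2); label the merged cluster KO
  updated: d(H,KO)=47/2, d(KO,L)=20, d(KO,S)=45/2
iteration 2: select H,L (d=15); attach at lengths (15/2, 15/2); label the merged cluster HL
  updated: d(HL,KO)=87/4, d(HL,S)=41/2
iteration 3: select HL,S (d=41/2); attach at lengths (11/4, 41/4); label the merged cluster HLS
  updated: d(HLS,KO)=22
iteration 4: select HLS,KO (d=22); attach at lengths (3/4, 17/2); label the merged cluster HKLOS
final tree: (((H:15/2,L:15/2):11/4,S:41/4):3/4,(K:5/2,O:5/2):17/2)
total length: 169/4

169/4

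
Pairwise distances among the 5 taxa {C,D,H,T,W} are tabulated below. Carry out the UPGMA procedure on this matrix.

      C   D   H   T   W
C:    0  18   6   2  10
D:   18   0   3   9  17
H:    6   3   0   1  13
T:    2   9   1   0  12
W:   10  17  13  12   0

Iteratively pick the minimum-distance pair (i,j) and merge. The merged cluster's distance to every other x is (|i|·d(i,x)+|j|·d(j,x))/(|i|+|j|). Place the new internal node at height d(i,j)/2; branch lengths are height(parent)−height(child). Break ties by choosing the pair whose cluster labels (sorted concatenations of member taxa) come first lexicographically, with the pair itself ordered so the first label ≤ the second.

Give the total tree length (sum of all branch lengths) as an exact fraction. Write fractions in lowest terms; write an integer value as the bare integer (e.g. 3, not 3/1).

1. join H+T (d=1) ⇒ HT; edges |H|=1/2, |T|=1/2
  updated: d(C,HT)=4, d(D,HT)=6, d(HT,W)=25/2
2. join C+HT (d=4) ⇒ CHT; edges |C|=2, |HT|=3/2
  updated: d(CHT,D)=10, d(CHT,W)=35/3
3. join CHT+D (d=10) ⇒ CDHT; edges |CHT|=3, |D|=5
  updated: d(CDHT,W)=13
4. join CDHT+W (d=13) ⇒ CDHTW; edges |CDHT|=3/2, |W|=13/2
final tree: (((C:2,(H:1/2,T:1/2):3/2):3,D:5):3/2,W:13/2)
total length: 41/2

41/2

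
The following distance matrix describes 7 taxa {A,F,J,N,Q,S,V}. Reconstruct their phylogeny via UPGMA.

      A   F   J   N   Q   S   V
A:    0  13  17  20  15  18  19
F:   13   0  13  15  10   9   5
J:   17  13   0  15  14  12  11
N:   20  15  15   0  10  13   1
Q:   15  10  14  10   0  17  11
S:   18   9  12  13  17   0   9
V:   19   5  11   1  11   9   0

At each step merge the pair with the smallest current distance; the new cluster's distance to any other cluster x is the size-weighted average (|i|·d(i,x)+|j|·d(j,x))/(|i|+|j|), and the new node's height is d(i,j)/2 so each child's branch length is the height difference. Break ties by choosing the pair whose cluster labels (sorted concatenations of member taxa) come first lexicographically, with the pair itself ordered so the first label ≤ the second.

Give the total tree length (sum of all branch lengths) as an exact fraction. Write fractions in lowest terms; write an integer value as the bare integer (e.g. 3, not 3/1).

1. join N+V (d=1) ⇒ NV; edges |N|=1/2, |V|=1/2
  updated: d(A,NV)=39/2, d(F,NV)=10, d(J,NV)=13, d(NV,Q)=21/2, d(NV,S)=11
2. join F+S (d=9) ⇒ FS; edges |F|=9/2, |S|=9/2
  updated: d(A,FS)=31/2, d(FS,J)=25/2, d(FS,NV)=21/2, d(FS,Q)=27/2
3. join FS+NV (d=21/2) ⇒ FNSV; edges |FS|=3/4, |NV|=19/4
  updated: d(A,FNSV)=35/2, d(FNSV,J)=51/4, d(FNSV,Q)=12
4. join FNSV+Q (d=12) ⇒ FNQSV; edges |FNSV|=3/4, |Q|=6
  updated: d(A,FNQSV)=17, d(FNQSV,J)=13
5. join FNQSV+J (d=13) ⇒ FJNQSV; edges |FNQSV|=1/2, |J|=13/2
  updated: d(A,FJNQSV)=17
6. join A+FJNQSV (d=17) ⇒ AFJNQSV; edges |A|=17/2, |FJNQSV|=2
final tree: (A:17/2,((((F:9/2,S:9/2):3/4,(N:1/2,V:1/2):19/4):3/4,Q:6):1/2,J:13/2):2)
total length: 159/4

159/4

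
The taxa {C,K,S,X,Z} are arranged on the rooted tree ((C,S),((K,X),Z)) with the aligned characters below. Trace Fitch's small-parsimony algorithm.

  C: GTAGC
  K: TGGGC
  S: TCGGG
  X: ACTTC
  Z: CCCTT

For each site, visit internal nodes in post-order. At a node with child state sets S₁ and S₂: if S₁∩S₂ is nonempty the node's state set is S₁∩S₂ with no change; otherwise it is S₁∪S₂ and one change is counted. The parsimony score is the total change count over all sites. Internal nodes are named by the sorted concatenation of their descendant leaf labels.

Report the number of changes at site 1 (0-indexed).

2

site 0, node CS: C={G} ∪ S={T} → {G,T} (+1)
site 0, node KX: K={T} ∪ X={A} → {A,T} (+1)
site 0, node KXZ: KX={A,T} ∪ Z={C} → {A,C,T} (+1)
site 0, node CKSXZ: CS={G,T} ∩ KXZ={A,C,T} → {T} (+0)
site 1, node CS: C={T} ∪ S={C} → {C,T} (+1)
site 1, node KX: K={G} ∪ X={C} → {C,G} (+1)
site 1, node KXZ: KX={C,G} ∩ Z={C} → {C} (+0)
site 1, node CKSXZ: CS={C,T} ∩ KXZ={C} → {C} (+0)
site 2, node CS: C={A} ∪ S={G} → {A,G} (+1)
site 2, node KX: K={G} ∪ X={T} → {G,T} (+1)
site 2, node KXZ: KX={G,T} ∪ Z={C} → {C,G,T} (+1)
site 2, node CKSXZ: CS={A,G} ∩ KXZ={C,G,T} → {G} (+0)
site 3, node CS: C={G} ∩ S={G} → {G} (+0)
site 3, node KX: K={G} ∪ X={T} → {G,T} (+1)
site 3, node KXZ: KX={G,T} ∩ Z={T} → {T} (+0)
site 3, node CKSXZ: CS={G} ∪ KXZ={T} → {G,T} (+1)
site 4, node CS: C={C} ∪ S={G} → {C,G} (+1)
site 4, node KX: K={C} ∩ X={C} → {C} (+0)
site 4, node KXZ: KX={C} ∪ Z={T} → {C,T} (+1)
site 4, node CKSXZ: CS={C,G} ∩ KXZ={C,T} → {C} (+0)
per-site changes: [3, 2, 3, 2, 2]; total = 12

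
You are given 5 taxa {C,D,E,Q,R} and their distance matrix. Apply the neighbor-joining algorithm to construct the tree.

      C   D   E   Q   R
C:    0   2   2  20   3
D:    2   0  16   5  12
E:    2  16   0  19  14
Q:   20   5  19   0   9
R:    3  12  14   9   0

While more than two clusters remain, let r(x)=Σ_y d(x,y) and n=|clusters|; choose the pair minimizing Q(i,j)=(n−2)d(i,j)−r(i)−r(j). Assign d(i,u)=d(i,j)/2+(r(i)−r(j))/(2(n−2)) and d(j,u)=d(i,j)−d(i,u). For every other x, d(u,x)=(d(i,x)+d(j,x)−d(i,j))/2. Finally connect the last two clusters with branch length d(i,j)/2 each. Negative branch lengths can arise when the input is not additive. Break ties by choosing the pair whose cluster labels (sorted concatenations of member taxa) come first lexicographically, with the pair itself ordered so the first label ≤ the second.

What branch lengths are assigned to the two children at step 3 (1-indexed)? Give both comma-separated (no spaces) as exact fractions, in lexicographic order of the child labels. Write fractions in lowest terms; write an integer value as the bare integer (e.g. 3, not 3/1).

41/8,45/8

1. join D+Q (d=5, Q=-73) ⇒ DQ; edges |D|=-1/2, |Q|=11/2
  updated: d(C,DQ)=17/2, d(DQ,E)=15, d(DQ,R)=8
2. join C+E (d=2, Q=-81/2) ⇒ CE; edges |C|=-27/8, |E|=43/8
  updated: d(CE,DQ)=43/4, d(CE,R)=15/2
3. join CE+DQ (d=43/4, Q=-105/4) ⇒ CDEQ; edges |CE|=41/8, |DQ|=45/8
  updated: d(CDEQ,R)=19/8
4. join CDEQ+R (d=19/8) ⇒ CDEQR; edges |CDEQ|=19/16, |R|=19/16
final tree: (((C:-27/8,E:43/8):41/8,(D:-1/2,Q:11/2):45/8):19/16,R:19/16)
total length: 161/8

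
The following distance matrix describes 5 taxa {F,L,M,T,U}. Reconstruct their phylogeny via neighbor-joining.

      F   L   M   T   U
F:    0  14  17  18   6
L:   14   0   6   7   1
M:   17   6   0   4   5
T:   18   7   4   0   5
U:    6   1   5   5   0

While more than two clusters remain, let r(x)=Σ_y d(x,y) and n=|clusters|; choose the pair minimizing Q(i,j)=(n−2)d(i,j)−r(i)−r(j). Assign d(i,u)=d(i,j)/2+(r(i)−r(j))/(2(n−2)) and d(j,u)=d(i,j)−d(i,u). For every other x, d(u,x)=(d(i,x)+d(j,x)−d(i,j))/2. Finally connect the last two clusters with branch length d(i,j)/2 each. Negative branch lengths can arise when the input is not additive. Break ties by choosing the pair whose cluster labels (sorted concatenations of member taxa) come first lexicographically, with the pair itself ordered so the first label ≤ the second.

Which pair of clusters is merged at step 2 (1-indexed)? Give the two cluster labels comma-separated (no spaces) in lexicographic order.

iteration 1: select F,U (d=6, Q=-54); attach at lengths (28/3, -10/3); label the merged cluster FU
  updated: d(FU,L)=9/2, d(FU,M)=8, d(FU,T)=17/2
iteration 2: select FU,L (d=9/2, Q=-59/2); attach at lengths (25/8, 11/8); label the merged cluster FLU
  updated: d(FLU,M)=19/4, d(FLU,T)=11/2
iteration 3: select FLU,M (d=19/4, Q=-57/4); attach at lengths (25/8, 13/8); label the merged cluster FLMU
  updated: d(FLMU,T)=19/8
iteration 4: select FLMU,T (d=19/8); attach at lengths (19/16, 19/16); label the merged cluster FLMTU
final tree: ((((F:28/3,U:-10/3):25/8,L:11/8):25/8,M:13/8):19/16,T:19/16)
total length: 141/8

FU,L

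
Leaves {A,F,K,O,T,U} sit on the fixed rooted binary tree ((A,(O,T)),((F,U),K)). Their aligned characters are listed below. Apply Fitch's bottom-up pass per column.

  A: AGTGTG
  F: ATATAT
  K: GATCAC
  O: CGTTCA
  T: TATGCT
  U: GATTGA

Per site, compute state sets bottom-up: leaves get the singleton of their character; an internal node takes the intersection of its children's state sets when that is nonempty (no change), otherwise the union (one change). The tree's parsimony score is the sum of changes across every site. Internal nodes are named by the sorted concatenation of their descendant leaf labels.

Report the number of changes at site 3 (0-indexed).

[col 0] OT: children O:{C}, T:{T} ∪→ {C,T}; cost 1
[col 0] AOT: children A:{A}, OT:{C,T} ∪→ {A,C,T}; cost 1
[col 0] FU: children F:{A}, U:{G} ∪→ {A,G}; cost 1
[col 0] FKU: children FU:{A,G}, K:{G} ∩→ {G}; cost 0
[col 0] AFKOTU: children AOT:{A,C,T}, FKU:{G} ∪→ {A,C,G,T}; cost 1
[col 1] OT: children O:{G}, T:{A} ∪→ {A,G}; cost 1
[col 1] AOT: children A:{G}, OT:{A,G} ∩→ {G}; cost 0
[col 1] FU: children F:{T}, U:{A} ∪→ {A,T}; cost 1
[col 1] FKU: children FU:{A,T}, K:{A} ∩→ {A}; cost 0
[col 1] AFKOTU: children AOT:{G}, FKU:{A} ∪→ {A,G}; cost 1
[col 2] OT: children O:{T}, T:{T} ∩→ {T}; cost 0
[col 2] AOT: children A:{T}, OT:{T} ∩→ {T}; cost 0
[col 2] FU: children F:{A}, U:{T} ∪→ {A,T}; cost 1
[col 2] FKU: children FU:{A,T}, K:{T} ∩→ {T}; cost 0
[col 2] AFKOTU: children AOT:{T}, FKU:{T} ∩→ {T}; cost 0
[col 3] OT: children O:{T}, T:{G} ∪→ {G,T}; cost 1
[col 3] AOT: children A:{G}, OT:{G,T} ∩→ {G}; cost 0
[col 3] FU: children F:{T}, U:{T} ∩→ {T}; cost 0
[col 3] FKU: children FU:{T}, K:{C} ∪→ {C,T}; cost 1
[col 3] AFKOTU: children AOT:{G}, FKU:{C,T} ∪→ {C,G,T}; cost 1
[col 4] OT: children O:{C}, T:{C} ∩→ {C}; cost 0
[col 4] AOT: children A:{T}, OT:{C} ∪→ {C,T}; cost 1
[col 4] FU: children F:{A}, U:{G} ∪→ {A,G}; cost 1
[col 4] FKU: children FU:{A,G}, K:{A} ∩→ {A}; cost 0
[col 4] AFKOTU: children AOT:{C,T}, FKU:{A} ∪→ {A,C,T}; cost 1
[col 5] OT: children O:{A}, T:{T} ∪→ {A,T}; cost 1
[col 5] AOT: children A:{G}, OT:{A,T} ∪→ {A,G,T}; cost 1
[col 5] FU: children F:{T}, U:{A} ∪→ {A,T}; cost 1
[col 5] FKU: children FU:{A,T}, K:{C} ∪→ {A,C,T}; cost 1
[col 5] AFKOTU: children AOT:{A,G,T}, FKU:{A,C,T} ∩→ {A,T}; cost 0
per-site changes: [4, 3, 1, 3, 3, 4]; total = 18

3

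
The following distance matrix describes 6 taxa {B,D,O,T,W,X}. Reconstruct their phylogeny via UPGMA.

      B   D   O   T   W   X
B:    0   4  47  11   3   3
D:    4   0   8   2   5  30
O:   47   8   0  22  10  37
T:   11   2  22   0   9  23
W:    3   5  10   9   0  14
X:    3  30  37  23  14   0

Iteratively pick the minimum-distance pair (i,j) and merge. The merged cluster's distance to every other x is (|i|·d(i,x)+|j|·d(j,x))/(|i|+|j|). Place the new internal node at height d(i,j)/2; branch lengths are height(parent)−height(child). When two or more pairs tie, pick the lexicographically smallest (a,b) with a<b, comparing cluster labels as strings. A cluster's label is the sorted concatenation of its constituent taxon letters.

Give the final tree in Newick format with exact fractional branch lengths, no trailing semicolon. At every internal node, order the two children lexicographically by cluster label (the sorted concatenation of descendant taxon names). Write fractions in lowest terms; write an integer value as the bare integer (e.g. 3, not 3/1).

iteration 1: select D,T (d=2); attach at lengths (1, 1); label the merged cluster DT
  updated: d(B,DT)=15/2, d(DT,O)=15, d(DT,W)=7, d(DT,X)=53/2
iteration 2: select B,W (d=3); attach at lengths (3/2, 3/2); label the merged cluster BW
  updated: d(BW,DT)=29/4, d(BW,O)=57/2, d(BW,X)=17/2
iteration 3: select BW,DT (d=29/4); attach at lengths (17/8, 21/8); label the merged cluster BDTW
  updated: d(BDTW,O)=87/4, d(BDTW,X)=35/2
iteration 4: select BDTW,X (d=35/2); attach at lengths (41/8, 35/4); label the merged cluster BDTWX
  updated: d(BDTWX,O)=124/5
iteration 5: select BDTWX,O (d=124/5); attach at lengths (73/20, 62/5); label the merged cluster BDOTWX
final tree: ((((B:3/2,W:3/2):17/8,(D:1,T:1):21/8):41/8,X:35/4):73/20,O:62/5)
total length: 1587/40

((((B:3/2,W:3/2):17/8,(D:1,T:1):21/8):41/8,X:35/4):73/20,O:62/5)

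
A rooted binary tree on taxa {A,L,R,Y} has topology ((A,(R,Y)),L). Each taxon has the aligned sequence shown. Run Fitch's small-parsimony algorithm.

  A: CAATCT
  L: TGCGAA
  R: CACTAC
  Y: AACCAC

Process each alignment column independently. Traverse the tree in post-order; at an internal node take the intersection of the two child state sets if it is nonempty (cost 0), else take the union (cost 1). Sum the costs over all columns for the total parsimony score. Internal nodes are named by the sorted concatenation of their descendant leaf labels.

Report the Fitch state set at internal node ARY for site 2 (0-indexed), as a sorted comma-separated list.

RY@0: {C} ∪ {A} = {A,C} (union, +1)
ARY@0: {C} ∩ {A,C} = {C} (intersection, +0)
ALRY@0: {C} ∪ {T} = {C,T} (union, +1)
RY@1: {A} ∩ {A} = {A} (intersection, +0)
ARY@1: {A} ∩ {A} = {A} (intersection, +0)
ALRY@1: {A} ∪ {G} = {A,G} (union, +1)
RY@2: {C} ∩ {C} = {C} (intersection, +0)
ARY@2: {A} ∪ {C} = {A,C} (union, +1)
ALRY@2: {A,C} ∩ {C} = {C} (intersection, +0)
RY@3: {T} ∪ {C} = {C,T} (union, +1)
ARY@3: {T} ∩ {C,T} = {T} (intersection, +0)
ALRY@3: {T} ∪ {G} = {G,T} (union, +1)
RY@4: {A} ∩ {A} = {A} (intersection, +0)
ARY@4: {C} ∪ {A} = {A,C} (union, +1)
ALRY@4: {A,C} ∩ {A} = {A} (intersection, +0)
RY@5: {C} ∩ {C} = {C} (intersection, +0)
ARY@5: {T} ∪ {C} = {C,T} (union, +1)
ALRY@5: {C,T} ∪ {A} = {A,C,T} (union, +1)
per-site changes: [2, 1, 1, 2, 1, 2]; total = 9

A,C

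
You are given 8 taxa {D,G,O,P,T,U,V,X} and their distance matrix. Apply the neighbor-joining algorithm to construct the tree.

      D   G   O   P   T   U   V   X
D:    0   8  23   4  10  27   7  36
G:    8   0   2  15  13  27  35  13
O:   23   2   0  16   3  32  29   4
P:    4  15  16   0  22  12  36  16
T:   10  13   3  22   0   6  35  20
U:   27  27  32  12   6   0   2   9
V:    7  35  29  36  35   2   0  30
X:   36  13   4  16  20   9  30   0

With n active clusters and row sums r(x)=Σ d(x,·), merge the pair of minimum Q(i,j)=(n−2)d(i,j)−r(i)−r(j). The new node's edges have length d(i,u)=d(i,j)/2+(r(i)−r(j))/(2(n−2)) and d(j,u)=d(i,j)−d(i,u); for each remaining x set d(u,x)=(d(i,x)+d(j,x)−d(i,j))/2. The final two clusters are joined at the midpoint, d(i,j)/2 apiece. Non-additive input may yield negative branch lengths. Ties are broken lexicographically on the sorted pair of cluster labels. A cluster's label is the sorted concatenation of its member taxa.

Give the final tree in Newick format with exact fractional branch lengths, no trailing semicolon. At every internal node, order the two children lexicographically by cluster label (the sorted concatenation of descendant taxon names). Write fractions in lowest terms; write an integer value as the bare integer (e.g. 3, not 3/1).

((((((D:21/10,P:19/10):75/16,(U:-47/12,V:71/12):205/16):35/8,T:29/8):145/32,G:111/32):65/32,O:-83/32):211/64,X:211/64)

step 1: merge (U,V) at d=2, Q=-277; branch lengths U→-47/12, V→71/12; new cluster UV
  updated: d(D,UV)=16, d(G,UV)=30, d(O,UV)=59/2, d(P,UV)=23, d(T,UV)=39/2, d(UV,X)=37/2
step 2: merge (D,P) at d=4, Q=-173; branch lengths D→21/10, P→19/10; new cluster DP
  updated: d(DP,G)=19/2, d(DP,O)=35/2, d(DP,T)=14, d(DP,UV)=35/2, d(DP,X)=24
step 3: merge (DP,UV) at d=35/2, Q=-255/2; branch lengths DP→75/16, UV→205/16; new cluster DPUV
  updated: d(DPUV,G)=11, d(DPUV,O)=59/4, d(DPUV,T)=8, d(DPUV,X)=25/2
step 4: merge (DPUV,T) at d=8, Q=-265/4; branch lengths DPUV→35/8, T→29/8; new cluster DPTUV
  updated: d(DPTUV,G)=8, d(DPTUV,O)=39/8, d(DPTUV,X)=49/4
step 5: merge (DPTUV,G) at d=8, Q=-257/8; branch lengths DPTUV→145/32, G→111/32; new cluster DGPTUV
  updated: d(DGPTUV,O)=-9/16, d(DGPTUV,X)=69/8
step 6: merge (DGPTUV,O) at d=-9/16, Q=-193/16; branch lengths DGPTUV→65/32, O→-83/32; new cluster DGOPTUV
  updated: d(DGOPTUV,X)=211/32
step 7: merge (DGOPTUV,X) at d=211/32; branch lengths DGOPTUV→211/64, X→211/64; new cluster DGOPTUVX
final tree: ((((((D:21/10,P:19/10):75/16,(U:-47/12,V:71/12):205/16):35/8,T:29/8):145/32,G:111/32):65/32,O:-83/32):211/64,X:211/64)
total length: 1457/32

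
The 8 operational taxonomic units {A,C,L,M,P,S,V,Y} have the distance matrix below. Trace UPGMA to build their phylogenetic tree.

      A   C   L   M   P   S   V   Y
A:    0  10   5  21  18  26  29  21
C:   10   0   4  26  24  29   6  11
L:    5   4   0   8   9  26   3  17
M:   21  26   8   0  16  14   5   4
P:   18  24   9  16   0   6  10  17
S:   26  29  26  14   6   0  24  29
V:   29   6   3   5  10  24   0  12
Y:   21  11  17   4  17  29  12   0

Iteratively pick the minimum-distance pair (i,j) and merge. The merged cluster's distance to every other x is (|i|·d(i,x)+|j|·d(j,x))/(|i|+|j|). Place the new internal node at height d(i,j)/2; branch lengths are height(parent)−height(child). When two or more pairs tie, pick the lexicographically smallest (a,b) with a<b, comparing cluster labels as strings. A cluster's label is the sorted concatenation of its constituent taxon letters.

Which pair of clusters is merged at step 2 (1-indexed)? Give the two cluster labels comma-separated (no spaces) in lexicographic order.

M,Y

1. join L+V (d=3) ⇒ LV; edges |L|=3/2, |V|=3/2
  updated: d(A,LV)=17, d(C,LV)=5, d(LV,M)=13/2, d(LV,P)=19/2, d(LV,S)=25, d(LV,Y)=29/2
2. join M+Y (d=4) ⇒ MY; edges |M|=2, |Y|=2
  updated: d(A,MY)=21, d(C,MY)=37/2, d(LV,MY)=21/2, d(MY,P)=33/2, d(MY,S)=43/2
3. join C+LV (d=5) ⇒ CLV; edges |C|=5/2, |LV|=1
  updated: d(A,CLV)=44/3, d(CLV,MY)=79/6, d(CLV,P)=43/3, d(CLV,S)=79/3
4. join P+S (d=6) ⇒ PS; edges |P|=3, |S|=3
  updated: d(A,PS)=22, d(CLV,PS)=61/3, d(MY,PS)=19
5. join CLV+MY (d=79/6) ⇒ CLMVY; edges |CLV|=49/12, |MY|=55/12
  updated: d(A,CLMVY)=86/5, d(CLMVY,PS)=99/5
6. join A+CLMVY (d=86/5) ⇒ ACLMVY; edges |A|=43/5, |CLMVY|=121/60
  updated: d(ACLMVY,PS)=121/6
7. join ACLMVY+PS (d=121/6) ⇒ ACLMPSVY; edges |ACLMVY|=89/60, |PS|=85/12
final tree: ((A:43/5,((C:5/2,(L:3/2,V:3/2):1):49/12,(M:2,Y:2):55/12):121/60):89/60,(P:3,S:3):85/12)
total length: 887/20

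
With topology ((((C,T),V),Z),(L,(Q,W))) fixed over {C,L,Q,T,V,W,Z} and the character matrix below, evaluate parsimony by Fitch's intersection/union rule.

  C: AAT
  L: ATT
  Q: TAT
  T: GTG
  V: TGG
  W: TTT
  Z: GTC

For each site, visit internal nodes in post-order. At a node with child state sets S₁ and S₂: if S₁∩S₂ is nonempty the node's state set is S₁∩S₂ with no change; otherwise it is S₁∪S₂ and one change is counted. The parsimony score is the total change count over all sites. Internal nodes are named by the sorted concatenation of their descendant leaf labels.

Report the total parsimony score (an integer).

10

site 0, node CT: C={A} ∪ T={G} → {A,G} (+1)
site 0, node CTV: CT={A,G} ∪ V={T} → {A,G,T} (+1)
site 0, node CTVZ: CTV={A,G,T} ∩ Z={G} → {G} (+0)
site 0, node QW: Q={T} ∩ W={T} → {T} (+0)
site 0, node LQW: L={A} ∪ QW={T} → {A,T} (+1)
site 0, node CLQTVWZ: CTVZ={G} ∪ LQW={A,T} → {A,G,T} (+1)
site 1, node CT: C={A} ∪ T={T} → {A,T} (+1)
site 1, node CTV: CT={A,T} ∪ V={G} → {A,G,T} (+1)
site 1, node CTVZ: CTV={A,G,T} ∩ Z={T} → {T} (+0)
site 1, node QW: Q={A} ∪ W={T} → {A,T} (+1)
site 1, node LQW: L={T} ∩ QW={A,T} → {T} (+0)
site 1, node CLQTVWZ: CTVZ={T} ∩ LQW={T} → {T} (+0)
site 2, node CT: C={T} ∪ T={G} → {G,T} (+1)
site 2, node CTV: CT={G,T} ∩ V={G} → {G} (+0)
site 2, node CTVZ: CTV={G} ∪ Z={C} → {C,G} (+1)
site 2, node QW: Q={T} ∩ W={T} → {T} (+0)
site 2, node LQW: L={T} ∩ QW={T} → {T} (+0)
site 2, node CLQTVWZ: CTVZ={C,G} ∪ LQW={T} → {C,G,T} (+1)
per-site changes: [4, 3, 3]; total = 10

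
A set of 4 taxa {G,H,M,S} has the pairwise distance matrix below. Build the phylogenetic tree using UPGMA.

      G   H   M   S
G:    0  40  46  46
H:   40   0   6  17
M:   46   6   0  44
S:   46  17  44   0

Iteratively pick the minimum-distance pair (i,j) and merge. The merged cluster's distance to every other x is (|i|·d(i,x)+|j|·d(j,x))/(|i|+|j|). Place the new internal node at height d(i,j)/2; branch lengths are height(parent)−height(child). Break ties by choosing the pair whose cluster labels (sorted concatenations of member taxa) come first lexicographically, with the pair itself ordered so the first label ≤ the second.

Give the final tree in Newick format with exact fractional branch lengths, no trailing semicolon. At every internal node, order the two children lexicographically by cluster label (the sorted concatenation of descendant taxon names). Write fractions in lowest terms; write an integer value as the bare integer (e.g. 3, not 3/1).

(G:22,((H:3,M:3):49/4,S:61/4):27/4)

1. join H+M (d=6) ⇒ HM; edges |H|=3, |M|=3
  updated: d(G,HM)=43, d(HM,S)=61/2
2. join HM+S (d=61/2) ⇒ HMS; edges |HM|=49/4, |S|=61/4
  updated: d(G,HMS)=44
3. join G+HMS (d=44) ⇒ GHMS; edges |G|=22, |HMS|=27/4
final tree: (G:22,((H:3,M:3):49/4,S:61/4):27/4)
total length: 249/4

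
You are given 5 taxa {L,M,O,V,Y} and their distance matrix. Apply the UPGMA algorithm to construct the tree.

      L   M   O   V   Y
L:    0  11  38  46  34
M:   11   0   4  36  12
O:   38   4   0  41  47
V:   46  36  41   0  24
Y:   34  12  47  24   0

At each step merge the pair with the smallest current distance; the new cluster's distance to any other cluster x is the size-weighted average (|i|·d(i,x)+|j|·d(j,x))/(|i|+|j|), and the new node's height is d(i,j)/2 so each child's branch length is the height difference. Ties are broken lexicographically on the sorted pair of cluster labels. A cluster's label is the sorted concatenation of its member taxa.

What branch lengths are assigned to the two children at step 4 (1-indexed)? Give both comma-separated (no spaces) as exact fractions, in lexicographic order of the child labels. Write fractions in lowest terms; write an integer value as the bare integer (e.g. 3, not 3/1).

step 1: merge (M,O) at d=4; branch lengths M→2, O→2; new cluster MO
  updated: d(L,MO)=49/2, d(MO,V)=77/2, d(MO,Y)=59/2
step 2: merge (V,Y) at d=24; branch lengths V→12, Y→12; new cluster VY
  updated: d(L,VY)=40, d(MO,VY)=34
step 3: merge (L,MO) at d=49/2; branch lengths L→49/4, MO→41/4; new cluster LMO
  updated: d(LMO,VY)=36
step 4: merge (LMO,VY) at d=36; branch lengths LMO→23/4, VY→6; new cluster LMOVY
final tree: ((L:49/4,(M:2,O:2):41/4):23/4,(V:12,Y:12):6)
total length: 249/4

23/4,6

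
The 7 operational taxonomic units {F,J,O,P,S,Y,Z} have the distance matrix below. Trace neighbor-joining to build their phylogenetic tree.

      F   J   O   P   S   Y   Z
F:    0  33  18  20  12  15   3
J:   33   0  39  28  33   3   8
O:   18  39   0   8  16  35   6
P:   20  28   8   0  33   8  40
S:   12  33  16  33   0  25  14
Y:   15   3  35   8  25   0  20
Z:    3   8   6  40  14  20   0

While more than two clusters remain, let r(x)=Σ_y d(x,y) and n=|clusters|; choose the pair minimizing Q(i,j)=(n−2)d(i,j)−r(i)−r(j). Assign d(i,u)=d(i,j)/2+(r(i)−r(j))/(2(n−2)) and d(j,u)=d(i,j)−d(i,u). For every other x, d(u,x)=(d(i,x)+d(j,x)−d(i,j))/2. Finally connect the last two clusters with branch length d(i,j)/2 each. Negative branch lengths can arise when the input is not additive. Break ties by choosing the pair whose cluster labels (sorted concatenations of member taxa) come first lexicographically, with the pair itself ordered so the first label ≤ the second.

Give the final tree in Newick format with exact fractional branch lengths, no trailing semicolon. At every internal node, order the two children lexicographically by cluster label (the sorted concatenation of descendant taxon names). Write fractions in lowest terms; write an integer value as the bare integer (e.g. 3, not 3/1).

1. join J+Y (d=3, Q=-235) ⇒ JY; edges |J|=53/10, |Y|=-23/10
  updated: d(F,JY)=45/2, d(JY,O)=71/2, d(JY,P)=33/2, d(JY,S)=55/2, d(JY,Z)=25/2
2. join O+P (d=8, Q=-169) ⇒ OP; edges |O|=-1/4, |P|=33/4
  updated: d(F,OP)=15, d(JY,OP)=22, d(OP,S)=41/2, d(OP,Z)=19
3. join JY+Z (d=25/2, Q=-191/2) ⇒ JYZ; edges |JY|=49/4, |Z|=1/4
  updated: d(F,JYZ)=13/2, d(JYZ,OP)=57/4, d(JYZ,S)=29/2
4. join F+S (d=12, Q=-113/2) ⇒ FS; edges |F|=21/8, |S|=75/8
  updated: d(FS,JYZ)=9/2, d(FS,OP)=47/4
5. join FS+JYZ (d=9/2, Q=-61/2) ⇒ FJSYZ; edges |FS|=1, |JYZ|=7/2
  updated: d(FJSYZ,OP)=43/4
6. join FJSYZ+OP (d=43/4) ⇒ FJOPSYZ; edges |FJSYZ|=43/8, |OP|=43/8
final tree: (((F:21/8,S:75/8):1,((J:53/10,Y:-23/10):49/4,Z:1/4):7/2):43/8,(O:-1/4,P:33/4):43/8)
total length: 203/4

(((F:21/8,S:75/8):1,((J:53/10,Y:-23/10):49/4,Z:1/4):7/2):43/8,(O:-1/4,P:33/4):43/8)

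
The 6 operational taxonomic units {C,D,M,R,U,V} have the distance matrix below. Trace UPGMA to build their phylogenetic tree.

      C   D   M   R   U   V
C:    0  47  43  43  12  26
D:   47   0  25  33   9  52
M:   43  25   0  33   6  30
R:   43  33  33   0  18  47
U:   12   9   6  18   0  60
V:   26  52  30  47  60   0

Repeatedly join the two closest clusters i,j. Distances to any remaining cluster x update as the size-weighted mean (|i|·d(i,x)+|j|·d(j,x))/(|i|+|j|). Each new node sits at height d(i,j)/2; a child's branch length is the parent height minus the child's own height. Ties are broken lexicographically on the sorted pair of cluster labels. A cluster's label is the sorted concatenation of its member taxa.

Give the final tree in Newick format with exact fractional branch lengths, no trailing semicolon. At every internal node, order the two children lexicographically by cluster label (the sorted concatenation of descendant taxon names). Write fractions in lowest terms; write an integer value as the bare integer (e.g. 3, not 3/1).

iteration 1: select M,U (d=6); attach at lengths (3, 3); label the merged cluster MU
  updated: d(C,MU)=55/2, d(D,MU)=17, d(MU,R)=51/2, d(MU,V)=45
iteration 2: select D,MU (d=17); attach at lengths (17/2, 11/2); label the merged cluster DMU
  updated: d(C,DMU)=34, d(DMU,R)=28, d(DMU,V)=142/3
iteration 3: select C,V (d=26); attach at lengths (13, 13); label the merged cluster CV
  updated: d(CV,DMU)=122/3, d(CV,R)=45
iteration 4: select DMU,R (d=28); attach at lengths (11/2, 14); label the merged cluster DMRU
  updated: d(CV,DMRU)=167/4
iteration 5: select CV,DMRU (d=167/4); attach at lengths (63/8, 55/8); label the merged cluster CDMRUV
final tree: ((C:13,V:13):63/8,((D:17/2,(M:3,U:3):11/2):11/2,R:14):55/8)
total length: 321/4

((C:13,V:13):63/8,((D:17/2,(M:3,U:3):11/2):11/2,R:14):55/8)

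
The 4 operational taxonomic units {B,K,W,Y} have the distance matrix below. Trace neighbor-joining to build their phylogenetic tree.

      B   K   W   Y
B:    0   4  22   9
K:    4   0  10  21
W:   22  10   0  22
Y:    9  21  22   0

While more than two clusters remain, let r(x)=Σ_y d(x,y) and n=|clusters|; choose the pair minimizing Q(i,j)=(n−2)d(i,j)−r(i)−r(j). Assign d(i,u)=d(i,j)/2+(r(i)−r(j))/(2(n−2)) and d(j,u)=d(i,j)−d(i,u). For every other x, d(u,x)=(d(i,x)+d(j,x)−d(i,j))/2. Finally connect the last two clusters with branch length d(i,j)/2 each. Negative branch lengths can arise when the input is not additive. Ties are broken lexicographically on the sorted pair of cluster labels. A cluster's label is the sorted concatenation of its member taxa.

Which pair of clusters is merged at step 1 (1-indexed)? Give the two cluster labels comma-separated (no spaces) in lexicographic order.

step 1: merge (B,Y) at d=9, Q=-69; branch lengths B→1/4, Y→35/4; new cluster BY
  updated: d(BY,K)=8, d(BY,W)=35/2
step 2: merge (BY,K) at d=8, Q=-71/2; branch lengths BY→31/4, K→1/4; new cluster BKY
  updated: d(BKY,W)=39/4
step 3: merge (BKY,W) at d=39/4; branch lengths BKY→39/8, W→39/8; new cluster BKWY
final tree: (((B:1/4,Y:35/4):31/4,K:1/4):39/8,W:39/8)
total length: 107/4

B,Y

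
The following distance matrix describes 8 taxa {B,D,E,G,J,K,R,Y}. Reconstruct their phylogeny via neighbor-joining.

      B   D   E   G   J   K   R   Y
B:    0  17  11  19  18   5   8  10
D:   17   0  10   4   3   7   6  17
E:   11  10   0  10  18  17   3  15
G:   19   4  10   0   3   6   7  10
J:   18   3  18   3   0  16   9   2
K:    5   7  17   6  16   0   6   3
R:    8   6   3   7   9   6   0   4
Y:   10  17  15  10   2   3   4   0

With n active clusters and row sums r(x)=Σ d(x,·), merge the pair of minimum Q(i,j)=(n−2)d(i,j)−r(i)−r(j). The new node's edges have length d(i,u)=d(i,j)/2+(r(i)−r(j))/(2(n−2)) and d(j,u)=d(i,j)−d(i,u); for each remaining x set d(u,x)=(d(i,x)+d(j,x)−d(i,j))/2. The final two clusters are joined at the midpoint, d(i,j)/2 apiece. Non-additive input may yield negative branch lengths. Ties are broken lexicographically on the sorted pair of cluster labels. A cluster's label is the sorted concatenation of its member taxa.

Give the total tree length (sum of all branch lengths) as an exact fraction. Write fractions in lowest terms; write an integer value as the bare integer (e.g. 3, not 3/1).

step 1: merge (B,K) at d=5, Q=-118; branch lengths B→29/6, K→1/6; new cluster BK
  updated: d(BK,D)=19/2, d(BK,E)=23/2, d(BK,G)=10, d(BK,J)=29/2, d(BK,R)=9/2, d(BK,Y)=4
step 2: merge (J,Y) at d=2, Q=-183/2; branch lengths J→3/4, Y→5/4; new cluster JY
  updated: d(BK,JY)=33/4, d(D,JY)=9, d(E,JY)=31/2, d(G,JY)=11/2, d(JY,R)=11/2
step 3: merge (E,R) at d=3, Q=-64; branch lengths E→9/2, R→-3/2; new cluster ER
  updated: d(BK,ER)=13/2, d(D,ER)=13/2, d(ER,G)=7, d(ER,JY)=9
step 4: merge (BK,ER) at d=13/2, Q=-175/4; branch lengths BK→33/8, ER→19/8; new cluster BEKR
  updated: d(BEKR,D)=19/4, d(BEKR,G)=21/4, d(BEKR,JY)=43/8
step 5: merge (BEKR,JY) at d=43/8, Q=-49/2; branch lengths BEKR→25/16, JY→61/16; new cluster BEJKRY
  updated: d(BEJKRY,D)=67/16, d(BEJKRY,G)=43/16
step 6: merge (BEJKRY,D) at d=67/16, Q=-87/8; branch lengths BEJKRY→23/16, D→11/4; new cluster BDEJKRY
  updated: d(BDEJKRY,G)=5/4
step 7: merge (BDEJKRY,G) at d=5/4; branch lengths BDEJKRY→5/8, G→5/8; new cluster BDEGJKRY
final tree: (((((B:29/6,K:1/6):33/8,(E:9/2,R:-3/2):19/8):25/16,(J:3/4,Y:5/4):61/16):23/16,D:11/4):5/8,G:5/8)
total length: 437/16

437/16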